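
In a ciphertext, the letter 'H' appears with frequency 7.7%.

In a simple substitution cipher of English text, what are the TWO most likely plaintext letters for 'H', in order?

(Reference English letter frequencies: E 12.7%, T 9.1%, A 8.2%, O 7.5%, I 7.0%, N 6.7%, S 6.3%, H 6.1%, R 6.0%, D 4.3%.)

Step 1: Observed frequency of 'H' is 7.7%.
Step 2: Compute distances to each reference frequency and sort:
  O (7.5%): difference = 0.2% <-- BEST
  A (8.2%): difference = 0.5% <-- RUNNER-UP
  I (7.0%): difference = 0.7%
  N (6.7%): difference = 1.0%
  T (9.1%): difference = 1.4%
Step 3: Most likely is 'O' (7.5%, diff 0.2%); second most likely is 'A' (8.2%, diff 0.5%).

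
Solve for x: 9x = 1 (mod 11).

Step 1: We need x such that 9 * x = 1 (mod 11).
Step 2: Using the extended Euclidean algorithm or trial:
  9 * 5 = 45 = 4 * 11 + 1.
Step 3: Since 45 mod 11 = 1, the inverse is x = 5.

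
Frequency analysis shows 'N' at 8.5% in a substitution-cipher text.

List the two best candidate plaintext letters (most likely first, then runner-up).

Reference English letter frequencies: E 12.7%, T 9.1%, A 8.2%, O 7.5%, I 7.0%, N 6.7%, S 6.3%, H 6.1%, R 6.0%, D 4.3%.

Step 1: Observed frequency of 'N' is 8.5%.
Step 2: Compute distances to each reference frequency and sort:
  A (8.2%): difference = 0.3% <-- BEST
  T (9.1%): difference = 0.6% <-- RUNNER-UP
  O (7.5%): difference = 1.0%
  I (7.0%): difference = 1.5%
  N (6.7%): difference = 1.8%
Step 3: Most likely is 'A' (8.2%, diff 0.3%); second most likely is 'T' (9.1%, diff 0.6%).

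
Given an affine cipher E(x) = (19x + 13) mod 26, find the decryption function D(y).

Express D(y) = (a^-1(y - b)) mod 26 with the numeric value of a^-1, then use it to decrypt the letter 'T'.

Step 1: Find a^-1, the modular inverse of 19 mod 26.
Step 2: We need 19 * a^-1 = 1 (mod 26).
Step 3: 19 * 11 = 209 = 8 * 26 + 1, so a^-1 = 11.
Step 4: D(y) = 11(y - 13) mod 26.
Step 5: Apply to 'T' (y = 19): D(19) = 11 * (19 - 13) mod 26 = 11 * 6 mod 26 = 14 -> 'O'.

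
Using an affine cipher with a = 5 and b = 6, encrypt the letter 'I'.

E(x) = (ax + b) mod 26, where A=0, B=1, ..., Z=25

Step 1: Convert 'I' to number: x = 8.
Step 2: E(8) = (5 * 8 + 6) mod 26 = 46 mod 26 = 20.
Step 3: Convert 20 back to letter: U.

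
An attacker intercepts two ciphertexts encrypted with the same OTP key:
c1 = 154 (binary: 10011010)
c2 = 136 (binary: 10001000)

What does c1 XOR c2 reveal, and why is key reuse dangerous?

Step 1: c1 XOR c2 = (m1 XOR k) XOR (m2 XOR k).
Step 2: By XOR associativity/commutativity: = m1 XOR m2 XOR k XOR k = m1 XOR m2.
Step 3: 10011010 XOR 10001000 = 00010010 = 18.
Step 4: The key cancels out! An attacker learns m1 XOR m2 = 18, revealing the relationship between plaintexts.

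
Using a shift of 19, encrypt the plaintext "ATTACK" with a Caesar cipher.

Step 1: For each letter, shift forward by 19 positions (mod 26).
  A (position 0) -> position (0+19) mod 26 = 19 -> T
  T (position 19) -> position (19+19) mod 26 = 12 -> M
  T (position 19) -> position (19+19) mod 26 = 12 -> M
  A (position 0) -> position (0+19) mod 26 = 19 -> T
  C (position 2) -> position (2+19) mod 26 = 21 -> V
  K (position 10) -> position (10+19) mod 26 = 3 -> D
Result: TMMTVD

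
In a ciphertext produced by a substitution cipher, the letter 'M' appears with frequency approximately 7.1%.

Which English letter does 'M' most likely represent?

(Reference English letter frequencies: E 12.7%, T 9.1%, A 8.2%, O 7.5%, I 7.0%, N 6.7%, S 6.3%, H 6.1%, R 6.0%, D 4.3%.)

Step 1: The observed frequency is 7.1%.
Step 2: Compare with English frequencies:
  E: 12.7% (difference: 5.6%)
  T: 9.1% (difference: 2.0%)
  A: 8.2% (difference: 1.1%)
  O: 7.5% (difference: 0.4%)
  I: 7.0% (difference: 0.1%) <-- closest
  N: 6.7% (difference: 0.4%)
  S: 6.3% (difference: 0.8%)
  H: 6.1% (difference: 1.0%)
  R: 6.0% (difference: 1.1%)
  D: 4.3% (difference: 2.8%)
Step 3: 'M' most likely represents 'I' (frequency 7.0%).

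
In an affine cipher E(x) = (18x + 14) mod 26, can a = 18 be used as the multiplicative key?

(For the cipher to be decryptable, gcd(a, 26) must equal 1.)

Step 1: Compute gcd(18, 26).
Step 2: gcd(18, 26) = 2.
Since gcd = 2 != 1, 18 shares a common factor with 26, so it cannot be used.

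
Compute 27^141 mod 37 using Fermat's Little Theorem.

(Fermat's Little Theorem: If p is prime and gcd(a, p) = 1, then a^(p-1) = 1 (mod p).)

Step 1: Since 37 is prime, by Fermat's Little Theorem: 27^36 = 1 (mod 37).
Step 2: Reduce exponent: 141 mod 36 = 33.
Step 3: So 27^141 = 27^33 (mod 37).
Step 4: 27^33 mod 37 = 36.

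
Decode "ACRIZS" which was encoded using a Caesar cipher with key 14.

Step 1: Reverse the shift by subtracting 14 from each letter position.
  A (position 0) -> position (0-14) mod 26 = 12 -> M
  C (position 2) -> position (2-14) mod 26 = 14 -> O
  R (position 17) -> position (17-14) mod 26 = 3 -> D
  I (position 8) -> position (8-14) mod 26 = 20 -> U
  Z (position 25) -> position (25-14) mod 26 = 11 -> L
  S (position 18) -> position (18-14) mod 26 = 4 -> E
Decrypted message: MODULE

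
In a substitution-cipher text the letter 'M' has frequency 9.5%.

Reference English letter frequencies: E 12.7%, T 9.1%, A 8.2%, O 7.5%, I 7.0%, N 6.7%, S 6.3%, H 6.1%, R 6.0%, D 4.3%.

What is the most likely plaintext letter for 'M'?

Step 1: The observed frequency is 9.5%.
Step 2: Compare with English frequencies:
  E: 12.7% (difference: 3.2%)
  T: 9.1% (difference: 0.4%) <-- closest
  A: 8.2% (difference: 1.3%)
  O: 7.5% (difference: 2.0%)
  I: 7.0% (difference: 2.5%)
  N: 6.7% (difference: 2.8%)
  S: 6.3% (difference: 3.2%)
  H: 6.1% (difference: 3.4%)
  R: 6.0% (difference: 3.5%)
  D: 4.3% (difference: 5.2%)
Step 3: 'M' most likely represents 'T' (frequency 9.1%).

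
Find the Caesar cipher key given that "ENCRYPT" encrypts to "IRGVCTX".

Step 1: Compare first letters: E (position 4) -> I (position 8).
Step 2: Shift = (8 - 4) mod 26 = 4.
The shift value is 4.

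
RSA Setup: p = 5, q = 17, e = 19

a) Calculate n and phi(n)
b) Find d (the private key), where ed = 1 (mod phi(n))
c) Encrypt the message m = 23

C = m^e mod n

Step 1: n = 5 * 17 = 85.
Step 2: phi(n) = (5-1)(17-1) = 4 * 16 = 64.
Step 3: Find d = 19^(-1) mod 64 = 27.
  Verify: 19 * 27 = 513 = 1 (mod 64).
Step 4: C = 23^19 mod 85 = 12.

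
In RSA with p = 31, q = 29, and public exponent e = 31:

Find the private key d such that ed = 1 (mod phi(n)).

Step 1: n = 31 * 29 = 899.
Step 2: phi(n) = 30 * 28 = 840.
Step 3: Find d such that 31 * d = 1 (mod 840).
Step 4: d = 31^(-1) mod 840 = 271.
Verification: 31 * 271 = 8401 = 10 * 840 + 1.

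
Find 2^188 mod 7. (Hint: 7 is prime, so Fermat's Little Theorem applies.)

Step 1: Since 7 is prime, by Fermat's Little Theorem: 2^6 = 1 (mod 7).
Step 2: Reduce exponent: 188 mod 6 = 2.
Step 3: So 2^188 = 2^2 (mod 7).
Step 4: 2^2 mod 7 = 4.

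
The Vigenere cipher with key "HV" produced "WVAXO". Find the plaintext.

Step 1: Extend key: HVHVH
Step 2: Decrypt each letter (c - k) mod 26:
  W(22) - H(7) = (22-7) mod 26 = 15 = P
  V(21) - V(21) = (21-21) mod 26 = 0 = A
  A(0) - H(7) = (0-7) mod 26 = 19 = T
  X(23) - V(21) = (23-21) mod 26 = 2 = C
  O(14) - H(7) = (14-7) mod 26 = 7 = H
Plaintext: PATCH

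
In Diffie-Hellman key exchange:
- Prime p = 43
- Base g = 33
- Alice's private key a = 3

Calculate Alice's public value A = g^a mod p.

Step 1: A = g^a mod p = 33^3 mod 43.
  33^1 mod 43 = 33
  33^2 mod 43 = (33 * 33) mod 43 = 14
  33^3 mod 43 = (14 * 33) mod 43 = 32
Result: A = 32.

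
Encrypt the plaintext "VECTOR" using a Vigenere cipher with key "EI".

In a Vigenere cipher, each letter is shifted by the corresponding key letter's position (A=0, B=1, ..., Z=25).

Step 1: Repeat key to match plaintext length:
  Plaintext: VECTOR
  Key:       EIEIEI
Step 2: Encrypt each letter:
  V(21) + E(4) = (21+4) mod 26 = 25 = Z
  E(4) + I(8) = (4+8) mod 26 = 12 = M
  C(2) + E(4) = (2+4) mod 26 = 6 = G
  T(19) + I(8) = (19+8) mod 26 = 1 = B
  O(14) + E(4) = (14+4) mod 26 = 18 = S
  R(17) + I(8) = (17+8) mod 26 = 25 = Z
Ciphertext: ZMGBSZ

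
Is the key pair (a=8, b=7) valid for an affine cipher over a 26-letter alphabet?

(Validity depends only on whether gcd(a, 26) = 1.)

Step 1: Compute gcd(8, 26).
Step 2: gcd(8, 26) = 2.
Since gcd = 2 != 1, 8 shares a common factor with 26, so it cannot be used.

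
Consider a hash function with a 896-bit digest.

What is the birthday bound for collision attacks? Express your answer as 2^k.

Step 1: The birthday paradox gives collision probability ~50% after sqrt(2^n) = 2^(n/2) hashes.
Step 2: For 896-bit output: 2^(896/2) = 2^448.
Step 3: Approximately 2^448 hash computations needed.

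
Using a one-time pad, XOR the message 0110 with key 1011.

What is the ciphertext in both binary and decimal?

Step 1: Write out the XOR operation bit by bit:
  Message: 0110
  Key:     1011
  XOR:     1101
Step 2: Convert to decimal: 1101 = 13.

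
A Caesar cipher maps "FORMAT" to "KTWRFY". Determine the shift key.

Step 1: Compare first letters: F (position 5) -> K (position 10).
Step 2: Shift = (10 - 5) mod 26 = 5.
The shift value is 5.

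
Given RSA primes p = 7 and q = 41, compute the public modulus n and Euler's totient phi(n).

Step 1: n = p * q = 7 * 41 = 287.
Step 2: phi(n) = (p-1)(q-1) = 6 * 40 = 240.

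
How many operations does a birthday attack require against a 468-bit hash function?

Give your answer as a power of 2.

Step 1: The birthday paradox gives collision probability ~50% after sqrt(2^n) = 2^(n/2) hashes.
Step 2: For 468-bit output: 2^(468/2) = 2^234.
Step 3: Approximately 2^234 hash computations needed.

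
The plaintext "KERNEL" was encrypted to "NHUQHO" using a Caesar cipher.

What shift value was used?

Step 1: Compare first letters: K (position 10) -> N (position 13).
Step 2: Shift = (13 - 10) mod 26 = 3.
The shift value is 3.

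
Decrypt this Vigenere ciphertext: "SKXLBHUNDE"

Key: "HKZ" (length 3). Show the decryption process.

Step 1: Key 'HKZ' has length 3. Extended key: HKZHKZHKZH
Step 2: Decrypt each position:
  S(18) - H(7) = 11 = L
  K(10) - K(10) = 0 = A
  X(23) - Z(25) = 24 = Y
  L(11) - H(7) = 4 = E
  B(1) - K(10) = 17 = R
  H(7) - Z(25) = 8 = I
  U(20) - H(7) = 13 = N
  N(13) - K(10) = 3 = D
  D(3) - Z(25) = 4 = E
  E(4) - H(7) = 23 = X
Plaintext: LAYERINDEX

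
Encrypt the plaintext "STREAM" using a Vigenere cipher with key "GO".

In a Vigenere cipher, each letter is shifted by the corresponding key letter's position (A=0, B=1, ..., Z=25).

Step 1: Repeat key to match plaintext length:
  Plaintext: STREAM
  Key:       GOGOGO
Step 2: Encrypt each letter:
  S(18) + G(6) = (18+6) mod 26 = 24 = Y
  T(19) + O(14) = (19+14) mod 26 = 7 = H
  R(17) + G(6) = (17+6) mod 26 = 23 = X
  E(4) + O(14) = (4+14) mod 26 = 18 = S
  A(0) + G(6) = (0+6) mod 26 = 6 = G
  M(12) + O(14) = (12+14) mod 26 = 0 = A
Ciphertext: YHXSGA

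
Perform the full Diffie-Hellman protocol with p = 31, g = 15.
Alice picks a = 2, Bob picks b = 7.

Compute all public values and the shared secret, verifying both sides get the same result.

Step 1: A = g^a mod p = 15^2 mod 31 = 8.
Step 2: B = g^b mod p = 15^7 mod 31 = 23.
Step 3: Alice computes s = B^a mod p = 23^2 mod 31 = 2.
Step 4: Bob computes s = A^b mod p = 8^7 mod 31 = 2.
Both sides agree: shared secret = 2.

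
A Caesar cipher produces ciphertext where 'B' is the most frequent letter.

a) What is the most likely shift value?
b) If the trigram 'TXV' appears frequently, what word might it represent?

Step 1: In English, 'E' is the most frequent letter (12.7%).
Step 2: The most frequent ciphertext letter is 'B' (position 1).
Step 3: Shift = (1 - 4) mod 26 = 23.
Step 4: Decrypt 'TXV' by shifting back 23:
  T -> W
  X -> A
  V -> Y
Step 5: 'TXV' decrypts to 'WAY'.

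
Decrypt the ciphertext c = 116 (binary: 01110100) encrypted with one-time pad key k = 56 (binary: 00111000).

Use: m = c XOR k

Step 1: XOR ciphertext with key:
  Ciphertext: 01110100
  Key:        00111000
  XOR:        01001100
Step 2: Plaintext = 01001100 = 76 in decimal.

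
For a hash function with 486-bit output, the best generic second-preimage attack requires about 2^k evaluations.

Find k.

Step 1: The hash has a 486-bit output.
Step 2: Second-preimage resistance means: given a specific input x, it should be infeasible to find a different y with h(y) = h(x).
With a 486-bit output, a generic search for a second preimage costs about 2^486 evaluations (each trial matches the fixed target with probability 2^-486).
Step 3: Security level = 486 bits.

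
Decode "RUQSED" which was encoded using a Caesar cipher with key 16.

Step 1: Reverse the shift by subtracting 16 from each letter position.
  R (position 17) -> position (17-16) mod 26 = 1 -> B
  U (position 20) -> position (20-16) mod 26 = 4 -> E
  Q (position 16) -> position (16-16) mod 26 = 0 -> A
  S (position 18) -> position (18-16) mod 26 = 2 -> C
  E (position 4) -> position (4-16) mod 26 = 14 -> O
  D (position 3) -> position (3-16) mod 26 = 13 -> N
Decrypted message: BEACON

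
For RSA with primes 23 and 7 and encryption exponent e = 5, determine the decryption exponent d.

Step 1: n = 23 * 7 = 161.
Step 2: phi(n) = 22 * 6 = 132.
Step 3: Find d such that 5 * d = 1 (mod 132).
Step 4: d = 5^(-1) mod 132 = 53.
Verification: 5 * 53 = 265 = 2 * 132 + 1.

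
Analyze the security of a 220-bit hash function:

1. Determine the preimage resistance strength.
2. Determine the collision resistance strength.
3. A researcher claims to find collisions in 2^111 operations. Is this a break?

Step 1: Preimage resistance requires brute-force of 2^220 operations.
Step 2: Collision resistance (birthday bound) = 2^(220/2) = 2^110.
Step 3: The claimed attack costs 2^111 operations.
Step 4: Since 2^111 >= 2^110, the claimed attack is no faster than the generic birthday attack, so this does not break collision resistance.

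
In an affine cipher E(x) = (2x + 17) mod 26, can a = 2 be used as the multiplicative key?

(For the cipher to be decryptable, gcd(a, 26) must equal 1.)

Step 1: Compute gcd(2, 26).
Step 2: gcd(2, 26) = 2.
Since gcd = 2 != 1, 2 shares a common factor with 26, so it cannot be used.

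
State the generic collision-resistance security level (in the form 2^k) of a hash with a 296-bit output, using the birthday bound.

Step 1: The birthday paradox gives collision probability ~50% after sqrt(2^n) = 2^(n/2) hashes.
Step 2: For 296-bit output: 2^(296/2) = 2^148.
Step 3: Approximately 2^148 hash computations needed.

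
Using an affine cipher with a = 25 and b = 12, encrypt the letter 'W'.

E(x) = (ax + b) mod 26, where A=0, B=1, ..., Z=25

Step 1: Convert 'W' to number: x = 22.
Step 2: E(22) = (25 * 22 + 12) mod 26 = 562 mod 26 = 16.
Step 3: Convert 16 back to letter: Q.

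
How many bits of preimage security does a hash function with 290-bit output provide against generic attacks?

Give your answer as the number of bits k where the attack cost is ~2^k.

Step 1: The hash has a 290-bit output.
Step 2: Preimage resistance means: given a digest h(x), it should be infeasible to find any input that hashes to it.
With a 290-bit output there are 2^290 possible digests, so a generic brute-force preimage search costs about 2^290 evaluations.
Step 3: Security level = 290 bits.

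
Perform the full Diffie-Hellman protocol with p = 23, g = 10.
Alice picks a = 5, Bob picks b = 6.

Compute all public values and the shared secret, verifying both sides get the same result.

Step 1: A = g^a mod p = 10^5 mod 23 = 19.
Step 2: B = g^b mod p = 10^6 mod 23 = 6.
Step 3: Alice computes s = B^a mod p = 6^5 mod 23 = 2.
Step 4: Bob computes s = A^b mod p = 19^6 mod 23 = 2.
Both sides agree: shared secret = 2.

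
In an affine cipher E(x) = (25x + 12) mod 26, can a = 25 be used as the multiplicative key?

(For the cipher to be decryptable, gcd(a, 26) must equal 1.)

Step 1: Compute gcd(25, 26).
Step 2: gcd(25, 26) = 1.
Since gcd = 1, 25 is coprime with 26, so it is a valid key.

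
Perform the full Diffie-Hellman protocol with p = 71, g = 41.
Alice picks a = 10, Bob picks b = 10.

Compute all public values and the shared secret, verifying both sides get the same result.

Step 1: A = g^a mod p = 41^10 mod 71 = 20.
Step 2: B = g^b mod p = 41^10 mod 71 = 20.
Step 3: Alice computes s = B^a mod p = 20^10 mod 71 = 48.
Step 4: Bob computes s = A^b mod p = 20^10 mod 71 = 48.
Both sides agree: shared secret = 48.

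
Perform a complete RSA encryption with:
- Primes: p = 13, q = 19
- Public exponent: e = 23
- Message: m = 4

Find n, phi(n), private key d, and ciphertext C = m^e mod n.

Step 1: n = 13 * 19 = 247.
Step 2: phi(n) = (13-1)(19-1) = 12 * 18 = 216.
Step 3: Find d = 23^(-1) mod 216 = 47.
  Verify: 23 * 47 = 1081 = 1 (mod 216).
Step 4: C = 4^23 mod 247 = 36.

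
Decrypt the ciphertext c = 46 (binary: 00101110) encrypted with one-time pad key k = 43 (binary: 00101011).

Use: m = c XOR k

Step 1: XOR ciphertext with key:
  Ciphertext: 00101110
  Key:        00101011
  XOR:        00000101
Step 2: Plaintext = 00000101 = 5 in decimal.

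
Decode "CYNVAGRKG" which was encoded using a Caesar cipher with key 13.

Step 1: Reverse the shift by subtracting 13 from each letter position.
  C (position 2) -> position (2-13) mod 26 = 15 -> P
  Y (position 24) -> position (24-13) mod 26 = 11 -> L
  N (position 13) -> position (13-13) mod 26 = 0 -> A
  V (position 21) -> position (21-13) mod 26 = 8 -> I
  A (position 0) -> position (0-13) mod 26 = 13 -> N
  G (position 6) -> position (6-13) mod 26 = 19 -> T
  R (position 17) -> position (17-13) mod 26 = 4 -> E
  K (position 10) -> position (10-13) mod 26 = 23 -> X
  G (position 6) -> position (6-13) mod 26 = 19 -> T
Decrypted message: PLAINTEXT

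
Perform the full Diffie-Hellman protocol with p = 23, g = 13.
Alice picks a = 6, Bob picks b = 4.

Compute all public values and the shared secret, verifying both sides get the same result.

Step 1: A = g^a mod p = 13^6 mod 23 = 6.
Step 2: B = g^b mod p = 13^4 mod 23 = 18.
Step 3: Alice computes s = B^a mod p = 18^6 mod 23 = 8.
Step 4: Bob computes s = A^b mod p = 6^4 mod 23 = 8.
Both sides agree: shared secret = 8.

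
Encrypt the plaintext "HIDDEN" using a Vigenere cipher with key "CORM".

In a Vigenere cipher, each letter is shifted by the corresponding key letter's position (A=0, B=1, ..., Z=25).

Step 1: Repeat key to match plaintext length:
  Plaintext: HIDDEN
  Key:       CORMCO
Step 2: Encrypt each letter:
  H(7) + C(2) = (7+2) mod 26 = 9 = J
  I(8) + O(14) = (8+14) mod 26 = 22 = W
  D(3) + R(17) = (3+17) mod 26 = 20 = U
  D(3) + M(12) = (3+12) mod 26 = 15 = P
  E(4) + C(2) = (4+2) mod 26 = 6 = G
  N(13) + O(14) = (13+14) mod 26 = 1 = B
Ciphertext: JWUPGB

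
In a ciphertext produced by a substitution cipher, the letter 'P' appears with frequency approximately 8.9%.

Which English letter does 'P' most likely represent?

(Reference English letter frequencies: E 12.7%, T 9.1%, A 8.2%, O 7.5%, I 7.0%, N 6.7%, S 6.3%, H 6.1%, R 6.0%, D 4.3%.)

Step 1: The observed frequency is 8.9%.
Step 2: Compare with English frequencies:
  E: 12.7% (difference: 3.8%)
  T: 9.1% (difference: 0.2%) <-- closest
  A: 8.2% (difference: 0.7%)
  O: 7.5% (difference: 1.4%)
  I: 7.0% (difference: 1.9%)
  N: 6.7% (difference: 2.2%)
  S: 6.3% (difference: 2.6%)
  H: 6.1% (difference: 2.8%)
  R: 6.0% (difference: 2.9%)
  D: 4.3% (difference: 4.6%)
Step 3: 'P' most likely represents 'T' (frequency 9.1%).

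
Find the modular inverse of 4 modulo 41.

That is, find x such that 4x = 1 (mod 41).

Step 1: We need x such that 4 * x = 1 (mod 41).
Step 2: Using the extended Euclidean algorithm or trial:
  4 * 31 = 124 = 3 * 41 + 1.
Step 3: Since 124 mod 41 = 1, the inverse is x = 31.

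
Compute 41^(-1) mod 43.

Step 1: We need x such that 41 * x = 1 (mod 43).
Step 2: Using the extended Euclidean algorithm or trial:
  41 * 21 = 861 = 20 * 43 + 1.
Step 3: Since 861 mod 43 = 1, the inverse is x = 21.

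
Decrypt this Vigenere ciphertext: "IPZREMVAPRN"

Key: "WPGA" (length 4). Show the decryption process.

Step 1: Key 'WPGA' has length 4. Extended key: WPGAWPGAWPG
Step 2: Decrypt each position:
  I(8) - W(22) = 12 = M
  P(15) - P(15) = 0 = A
  Z(25) - G(6) = 19 = T
  R(17) - A(0) = 17 = R
  E(4) - W(22) = 8 = I
  M(12) - P(15) = 23 = X
  V(21) - G(6) = 15 = P
  A(0) - A(0) = 0 = A
  P(15) - W(22) = 19 = T
  R(17) - P(15) = 2 = C
  N(13) - G(6) = 7 = H
Plaintext: MATRIXPATCH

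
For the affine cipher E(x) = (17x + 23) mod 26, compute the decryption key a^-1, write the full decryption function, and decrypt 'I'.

Step 1: Find a^-1, the modular inverse of 17 mod 26.
Step 2: We need 17 * a^-1 = 1 (mod 26).
Step 3: 17 * 23 = 391 = 15 * 26 + 1, so a^-1 = 23.
Step 4: D(y) = 23(y - 23) mod 26.
Step 5: Apply to 'I' (y = 8): D(8) = 23 * (8 - 23) mod 26 = 23 * -15 mod 26 = 19 -> 'T'.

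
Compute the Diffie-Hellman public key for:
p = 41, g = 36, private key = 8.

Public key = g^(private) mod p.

Step 1: A = g^a mod p = 36^8 mod 41.
  36^1 mod 41 = 36
  36^2 mod 41 = (36 * 36) mod 41 = 25
  36^3 mod 41 = (25 * 36) mod 41 = 39
  36^4 mod 41 = (39 * 36) mod 41 = 10
  36^5 mod 41 = (10 * 36) mod 41 = 32
  36^6 mod 41 = (32 * 36) mod 41 = 4
  36^7 mod 41 = (4 * 36) mod 41 = 21
  36^8 mod 41 = (21 * 36) mod 41 = 18
Result: A = 18.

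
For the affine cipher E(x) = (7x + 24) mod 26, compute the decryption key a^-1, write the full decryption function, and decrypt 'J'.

Step 1: Find a^-1, the modular inverse of 7 mod 26.
Step 2: We need 7 * a^-1 = 1 (mod 26).
Step 3: 7 * 15 = 105 = 4 * 26 + 1, so a^-1 = 15.
Step 4: D(y) = 15(y - 24) mod 26.
Step 5: Apply to 'J' (y = 9): D(9) = 15 * (9 - 24) mod 26 = 15 * -15 mod 26 = 9 -> 'J'.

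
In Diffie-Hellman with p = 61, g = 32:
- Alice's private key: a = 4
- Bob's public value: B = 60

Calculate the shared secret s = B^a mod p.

Step 1: s = B^a mod p = 60^4 mod 61.
  60^1 mod 61 = 60
  60^2 mod 61 = (60 * 60) mod 61 = 1
  60^3 mod 61 = (1 * 60) mod 61 = 60
  60^4 mod 61 = (60 * 60) mod 61 = 1
Result: shared secret = 1.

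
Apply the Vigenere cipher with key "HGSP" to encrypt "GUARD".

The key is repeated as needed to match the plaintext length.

Step 1: Repeat key to match plaintext length:
  Plaintext: GUARD
  Key:       HGSPH
Step 2: Encrypt each letter:
  G(6) + H(7) = (6+7) mod 26 = 13 = N
  U(20) + G(6) = (20+6) mod 26 = 0 = A
  A(0) + S(18) = (0+18) mod 26 = 18 = S
  R(17) + P(15) = (17+15) mod 26 = 6 = G
  D(3) + H(7) = (3+7) mod 26 = 10 = K
Ciphertext: NASGK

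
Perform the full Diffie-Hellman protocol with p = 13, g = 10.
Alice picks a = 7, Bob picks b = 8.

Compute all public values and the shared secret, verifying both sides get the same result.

Step 1: A = g^a mod p = 10^7 mod 13 = 10.
Step 2: B = g^b mod p = 10^8 mod 13 = 9.
Step 3: Alice computes s = B^a mod p = 9^7 mod 13 = 9.
Step 4: Bob computes s = A^b mod p = 10^8 mod 13 = 9.
Both sides agree: shared secret = 9.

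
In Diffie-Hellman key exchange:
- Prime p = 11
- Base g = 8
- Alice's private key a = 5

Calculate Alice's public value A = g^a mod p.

Step 1: A = g^a mod p = 8^5 mod 11.
  8^1 mod 11 = 8
  8^2 mod 11 = (8 * 8) mod 11 = 9
  8^3 mod 11 = (9 * 8) mod 11 = 6
  8^4 mod 11 = (6 * 8) mod 11 = 4
  8^5 mod 11 = (4 * 8) mod 11 = 10
Result: A = 10.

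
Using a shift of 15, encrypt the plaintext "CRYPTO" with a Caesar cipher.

Step 1: For each letter, shift forward by 15 positions (mod 26).
  C (position 2) -> position (2+15) mod 26 = 17 -> R
  R (position 17) -> position (17+15) mod 26 = 6 -> G
  Y (position 24) -> position (24+15) mod 26 = 13 -> N
  P (position 15) -> position (15+15) mod 26 = 4 -> E
  T (position 19) -> position (19+15) mod 26 = 8 -> I
  O (position 14) -> position (14+15) mod 26 = 3 -> D
Result: RGNEID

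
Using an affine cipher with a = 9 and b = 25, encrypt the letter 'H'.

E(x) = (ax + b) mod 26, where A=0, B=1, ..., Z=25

Step 1: Convert 'H' to number: x = 7.
Step 2: E(7) = (9 * 7 + 25) mod 26 = 88 mod 26 = 10.
Step 3: Convert 10 back to letter: K.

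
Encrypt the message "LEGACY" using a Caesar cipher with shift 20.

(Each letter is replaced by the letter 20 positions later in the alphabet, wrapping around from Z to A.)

Step 1: For each letter, shift forward by 20 positions (mod 26).
  L (position 11) -> position (11+20) mod 26 = 5 -> F
  E (position 4) -> position (4+20) mod 26 = 24 -> Y
  G (position 6) -> position (6+20) mod 26 = 0 -> A
  A (position 0) -> position (0+20) mod 26 = 20 -> U
  C (position 2) -> position (2+20) mod 26 = 22 -> W
  Y (position 24) -> position (24+20) mod 26 = 18 -> S
Result: FYAUWS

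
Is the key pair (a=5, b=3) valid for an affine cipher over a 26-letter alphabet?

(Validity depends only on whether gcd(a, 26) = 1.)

Step 1: Compute gcd(5, 26).
Step 2: gcd(5, 26) = 1.
Since gcd = 1, 5 is coprime with 26, so it is a valid key.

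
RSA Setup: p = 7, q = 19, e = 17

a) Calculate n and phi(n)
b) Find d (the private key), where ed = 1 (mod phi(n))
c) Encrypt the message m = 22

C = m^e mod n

Step 1: n = 7 * 19 = 133.
Step 2: phi(n) = (7-1)(19-1) = 6 * 18 = 108.
Step 3: Find d = 17^(-1) mod 108 = 89.
  Verify: 17 * 89 = 1513 = 1 (mod 108).
Step 4: C = 22^17 mod 133 = 127.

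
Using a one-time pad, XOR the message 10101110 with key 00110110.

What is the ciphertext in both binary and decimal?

Step 1: Write out the XOR operation bit by bit:
  Message: 10101110
  Key:     00110110
  XOR:     10011000
Step 2: Convert to decimal: 10011000 = 152.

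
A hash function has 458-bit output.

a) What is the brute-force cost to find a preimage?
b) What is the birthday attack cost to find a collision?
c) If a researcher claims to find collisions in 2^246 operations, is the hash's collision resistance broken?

Step 1: Preimage resistance requires brute-force of 2^458 operations.
Step 2: Collision resistance (birthday bound) = 2^(458/2) = 2^229.
Step 3: The claimed attack costs 2^246 operations.
Step 4: Since 2^246 >= 2^229, the claimed attack is no faster than the generic birthday attack, so this does not break collision resistance.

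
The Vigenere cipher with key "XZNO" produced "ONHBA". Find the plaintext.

Step 1: Extend key: XZNOX
Step 2: Decrypt each letter (c - k) mod 26:
  O(14) - X(23) = (14-23) mod 26 = 17 = R
  N(13) - Z(25) = (13-25) mod 26 = 14 = O
  H(7) - N(13) = (7-13) mod 26 = 20 = U
  B(1) - O(14) = (1-14) mod 26 = 13 = N
  A(0) - X(23) = (0-23) mod 26 = 3 = D
Plaintext: ROUND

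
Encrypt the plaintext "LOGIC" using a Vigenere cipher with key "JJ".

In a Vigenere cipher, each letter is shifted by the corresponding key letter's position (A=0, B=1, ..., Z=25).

Step 1: Repeat key to match plaintext length:
  Plaintext: LOGIC
  Key:       JJJJJ
Step 2: Encrypt each letter:
  L(11) + J(9) = (11+9) mod 26 = 20 = U
  O(14) + J(9) = (14+9) mod 26 = 23 = X
  G(6) + J(9) = (6+9) mod 26 = 15 = P
  I(8) + J(9) = (8+9) mod 26 = 17 = R
  C(2) + J(9) = (2+9) mod 26 = 11 = L
Ciphertext: UXPRL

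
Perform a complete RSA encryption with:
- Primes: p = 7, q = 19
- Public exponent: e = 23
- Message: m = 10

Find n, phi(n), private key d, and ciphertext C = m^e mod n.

Step 1: n = 7 * 19 = 133.
Step 2: phi(n) = (7-1)(19-1) = 6 * 18 = 108.
Step 3: Find d = 23^(-1) mod 108 = 47.
  Verify: 23 * 47 = 1081 = 1 (mod 108).
Step 4: C = 10^23 mod 133 = 117.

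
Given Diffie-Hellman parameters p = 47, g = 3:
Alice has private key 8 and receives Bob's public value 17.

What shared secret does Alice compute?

Step 1: s = B^a mod p = 17^8 mod 47.
  17^1 mod 47 = 17
  17^2 mod 47 = (17 * 17) mod 47 = 7
  17^3 mod 47 = (7 * 17) mod 47 = 25
  17^4 mod 47 = (25 * 17) mod 47 = 2
  17^5 mod 47 = (2 * 17) mod 47 = 34
  17^6 mod 47 = (34 * 17) mod 47 = 14
  17^7 mod 47 = (14 * 17) mod 47 = 3
  17^8 mod 47 = (3 * 17) mod 47 = 4
Result: shared secret = 4.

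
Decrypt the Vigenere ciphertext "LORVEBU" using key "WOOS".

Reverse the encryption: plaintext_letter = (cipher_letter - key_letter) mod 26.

Step 1: Extend key: WOOSWOO
Step 2: Decrypt each letter (c - k) mod 26:
  L(11) - W(22) = (11-22) mod 26 = 15 = P
  O(14) - O(14) = (14-14) mod 26 = 0 = A
  R(17) - O(14) = (17-14) mod 26 = 3 = D
  V(21) - S(18) = (21-18) mod 26 = 3 = D
  E(4) - W(22) = (4-22) mod 26 = 8 = I
  B(1) - O(14) = (1-14) mod 26 = 13 = N
  U(20) - O(14) = (20-14) mod 26 = 6 = G
Plaintext: PADDING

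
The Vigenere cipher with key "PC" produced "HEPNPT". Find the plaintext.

Step 1: Extend key: PCPCPC
Step 2: Decrypt each letter (c - k) mod 26:
  H(7) - P(15) = (7-15) mod 26 = 18 = S
  E(4) - C(2) = (4-2) mod 26 = 2 = C
  P(15) - P(15) = (15-15) mod 26 = 0 = A
  N(13) - C(2) = (13-2) mod 26 = 11 = L
  P(15) - P(15) = (15-15) mod 26 = 0 = A
  T(19) - C(2) = (19-2) mod 26 = 17 = R
Plaintext: SCALAR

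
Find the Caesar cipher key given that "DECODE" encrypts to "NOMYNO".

Step 1: Compare first letters: D (position 3) -> N (position 13).
Step 2: Shift = (13 - 3) mod 26 = 10.
The shift value is 10.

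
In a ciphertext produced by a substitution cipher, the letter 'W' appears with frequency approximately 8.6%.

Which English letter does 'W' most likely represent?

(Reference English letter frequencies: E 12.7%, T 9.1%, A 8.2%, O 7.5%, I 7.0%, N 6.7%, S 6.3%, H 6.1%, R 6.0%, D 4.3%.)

Step 1: The observed frequency is 8.6%.
Step 2: Compare with English frequencies:
  E: 12.7% (difference: 4.1%)
  T: 9.1% (difference: 0.5%)
  A: 8.2% (difference: 0.4%) <-- closest
  O: 7.5% (difference: 1.1%)
  I: 7.0% (difference: 1.6%)
  N: 6.7% (difference: 1.9%)
  S: 6.3% (difference: 2.3%)
  H: 6.1% (difference: 2.5%)
  R: 6.0% (difference: 2.6%)
  D: 4.3% (difference: 4.3%)
Step 3: 'W' most likely represents 'A' (frequency 8.2%).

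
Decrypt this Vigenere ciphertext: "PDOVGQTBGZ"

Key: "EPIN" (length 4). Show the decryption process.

Step 1: Key 'EPIN' has length 4. Extended key: EPINEPINEP
Step 2: Decrypt each position:
  P(15) - E(4) = 11 = L
  D(3) - P(15) = 14 = O
  O(14) - I(8) = 6 = G
  V(21) - N(13) = 8 = I
  G(6) - E(4) = 2 = C
  Q(16) - P(15) = 1 = B
  T(19) - I(8) = 11 = L
  B(1) - N(13) = 14 = O
  G(6) - E(4) = 2 = C
  Z(25) - P(15) = 10 = K
Plaintext: LOGICBLOCK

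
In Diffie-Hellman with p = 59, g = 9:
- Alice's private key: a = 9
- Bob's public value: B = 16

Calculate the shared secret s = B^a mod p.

Step 1: s = B^a mod p = 16^9 mod 59.
  16^1 mod 59 = 16
  16^2 mod 59 = (16 * 16) mod 59 = 20
  16^3 mod 59 = (20 * 16) mod 59 = 25
  16^4 mod 59 = (25 * 16) mod 59 = 46
  16^5 mod 59 = (46 * 16) mod 59 = 28
  16^6 mod 59 = (28 * 16) mod 59 = 35
  16^7 mod 59 = (35 * 16) mod 59 = 29
  16^8 mod 59 = (29 * 16) mod 59 = 51
  16^9 mod 59 = (51 * 16) mod 59 = 49
Result: shared secret = 49.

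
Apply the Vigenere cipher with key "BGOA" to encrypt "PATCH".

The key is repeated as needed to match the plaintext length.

Step 1: Repeat key to match plaintext length:
  Plaintext: PATCH
  Key:       BGOAB
Step 2: Encrypt each letter:
  P(15) + B(1) = (15+1) mod 26 = 16 = Q
  A(0) + G(6) = (0+6) mod 26 = 6 = G
  T(19) + O(14) = (19+14) mod 26 = 7 = H
  C(2) + A(0) = (2+0) mod 26 = 2 = C
  H(7) + B(1) = (7+1) mod 26 = 8 = I
Ciphertext: QGHCI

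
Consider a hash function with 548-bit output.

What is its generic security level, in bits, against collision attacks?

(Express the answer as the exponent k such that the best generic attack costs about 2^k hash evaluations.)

Step 1: The hash has a 548-bit output.
Step 2: Collision resistance means it should be infeasible to find any x != y with h(x) = h(y).
By the birthday bound, a generic collision search succeeds after about sqrt(2^548) = 2^(548/2) = 2^274 evaluations.
Step 3: Security level = 274 bits.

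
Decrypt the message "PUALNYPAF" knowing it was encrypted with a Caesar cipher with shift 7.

Step 1: Reverse the shift by subtracting 7 from each letter position.
  P (position 15) -> position (15-7) mod 26 = 8 -> I
  U (position 20) -> position (20-7) mod 26 = 13 -> N
  A (position 0) -> position (0-7) mod 26 = 19 -> T
  L (position 11) -> position (11-7) mod 26 = 4 -> E
  N (position 13) -> position (13-7) mod 26 = 6 -> G
  Y (position 24) -> position (24-7) mod 26 = 17 -> R
  P (position 15) -> position (15-7) mod 26 = 8 -> I
  A (position 0) -> position (0-7) mod 26 = 19 -> T
  F (position 5) -> position (5-7) mod 26 = 24 -> Y
Decrypted message: INTEGRITY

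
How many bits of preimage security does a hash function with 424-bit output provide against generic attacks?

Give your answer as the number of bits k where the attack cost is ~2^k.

Step 1: The hash has a 424-bit output.
Step 2: Preimage resistance means: given a digest h(x), it should be infeasible to find any input that hashes to it.
With a 424-bit output there are 2^424 possible digests, so a generic brute-force preimage search costs about 2^424 evaluations.
Step 3: Security level = 424 bits.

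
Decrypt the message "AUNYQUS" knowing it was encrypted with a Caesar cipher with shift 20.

Step 1: Reverse the shift by subtracting 20 from each letter position.
  A (position 0) -> position (0-20) mod 26 = 6 -> G
  U (position 20) -> position (20-20) mod 26 = 0 -> A
  N (position 13) -> position (13-20) mod 26 = 19 -> T
  Y (position 24) -> position (24-20) mod 26 = 4 -> E
  Q (position 16) -> position (16-20) mod 26 = 22 -> W
  U (position 20) -> position (20-20) mod 26 = 0 -> A
  S (position 18) -> position (18-20) mod 26 = 24 -> Y
Decrypted message: GATEWAY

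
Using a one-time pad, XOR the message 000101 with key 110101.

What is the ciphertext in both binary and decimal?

Step 1: Write out the XOR operation bit by bit:
  Message: 000101
  Key:     110101
  XOR:     110000
Step 2: Convert to decimal: 110000 = 48.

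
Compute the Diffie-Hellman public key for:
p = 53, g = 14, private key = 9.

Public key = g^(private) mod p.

Step 1: A = g^a mod p = 14^9 mod 53.
  14^1 mod 53 = 14
  14^2 mod 53 = (14 * 14) mod 53 = 37
  14^3 mod 53 = (37 * 14) mod 53 = 41
  14^4 mod 53 = (41 * 14) mod 53 = 44
  14^5 mod 53 = (44 * 14) mod 53 = 33
  14^6 mod 53 = (33 * 14) mod 53 = 38
  14^7 mod 53 = (38 * 14) mod 53 = 2
  14^8 mod 53 = (2 * 14) mod 53 = 28
  14^9 mod 53 = (28 * 14) mod 53 = 21
Result: A = 21.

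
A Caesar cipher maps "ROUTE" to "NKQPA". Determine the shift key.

Step 1: Compare first letters: R (position 17) -> N (position 13).
Step 2: Shift = (13 - 17) mod 26 = 22.
The shift value is 22.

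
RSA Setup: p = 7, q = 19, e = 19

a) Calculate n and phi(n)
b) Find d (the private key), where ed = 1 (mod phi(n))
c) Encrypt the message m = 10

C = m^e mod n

Step 1: n = 7 * 19 = 133.
Step 2: phi(n) = (7-1)(19-1) = 6 * 18 = 108.
Step 3: Find d = 19^(-1) mod 108 = 91.
  Verify: 19 * 91 = 1729 = 1 (mod 108).
Step 4: C = 10^19 mod 133 = 10.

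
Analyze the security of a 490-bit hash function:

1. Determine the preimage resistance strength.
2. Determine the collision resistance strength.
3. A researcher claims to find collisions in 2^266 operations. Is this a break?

Step 1: Preimage resistance requires brute-force of 2^490 operations.
Step 2: Collision resistance (birthday bound) = 2^(490/2) = 2^245.
Step 3: The claimed attack costs 2^266 operations.
Step 4: Since 2^266 >= 2^245, the claimed attack is no faster than the generic birthday attack, so this does not break collision resistance.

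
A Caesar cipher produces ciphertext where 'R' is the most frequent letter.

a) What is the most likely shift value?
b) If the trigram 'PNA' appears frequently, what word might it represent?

Step 1: In English, 'E' is the most frequent letter (12.7%).
Step 2: The most frequent ciphertext letter is 'R' (position 17).
Step 3: Shift = (17 - 4) mod 26 = 13.
Step 4: Decrypt 'PNA' by shifting back 13:
  P -> C
  N -> A
  A -> N
Step 5: 'PNA' decrypts to 'CAN'.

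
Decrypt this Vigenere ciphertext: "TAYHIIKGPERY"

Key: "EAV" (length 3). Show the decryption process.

Step 1: Key 'EAV' has length 3. Extended key: EAVEAVEAVEAV
Step 2: Decrypt each position:
  T(19) - E(4) = 15 = P
  A(0) - A(0) = 0 = A
  Y(24) - V(21) = 3 = D
  H(7) - E(4) = 3 = D
  I(8) - A(0) = 8 = I
  I(8) - V(21) = 13 = N
  K(10) - E(4) = 6 = G
  G(6) - A(0) = 6 = G
  P(15) - V(21) = 20 = U
  E(4) - E(4) = 0 = A
  R(17) - A(0) = 17 = R
  Y(24) - V(21) = 3 = D
Plaintext: PADDINGGUARD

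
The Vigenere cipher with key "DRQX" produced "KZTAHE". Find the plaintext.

Step 1: Extend key: DRQXDR
Step 2: Decrypt each letter (c - k) mod 26:
  K(10) - D(3) = (10-3) mod 26 = 7 = H
  Z(25) - R(17) = (25-17) mod 26 = 8 = I
  T(19) - Q(16) = (19-16) mod 26 = 3 = D
  A(0) - X(23) = (0-23) mod 26 = 3 = D
  H(7) - D(3) = (7-3) mod 26 = 4 = E
  E(4) - R(17) = (4-17) mod 26 = 13 = N
Plaintext: HIDDEN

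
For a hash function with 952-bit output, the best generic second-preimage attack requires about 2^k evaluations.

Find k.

Step 1: The hash has a 952-bit output.
Step 2: Second-preimage resistance means: given a specific input x, it should be infeasible to find a different y with h(y) = h(x).
With a 952-bit output, a generic search for a second preimage costs about 2^952 evaluations (each trial matches the fixed target with probability 2^-952).
Step 3: Security level = 952 bits.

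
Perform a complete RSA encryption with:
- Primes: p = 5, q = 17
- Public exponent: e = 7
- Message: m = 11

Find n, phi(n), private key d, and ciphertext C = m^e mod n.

Step 1: n = 5 * 17 = 85.
Step 2: phi(n) = (5-1)(17-1) = 4 * 16 = 64.
Step 3: Find d = 7^(-1) mod 64 = 55.
  Verify: 7 * 55 = 385 = 1 (mod 64).
Step 4: C = 11^7 mod 85 = 71.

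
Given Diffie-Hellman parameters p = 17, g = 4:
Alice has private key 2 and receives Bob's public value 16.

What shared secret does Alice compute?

Step 1: s = B^a mod p = 16^2 mod 17.
  16^1 mod 17 = 16
  16^2 mod 17 = (16 * 16) mod 17 = 1
Result: shared secret = 1.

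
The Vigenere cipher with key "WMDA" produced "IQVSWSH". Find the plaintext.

Step 1: Extend key: WMDAWMD
Step 2: Decrypt each letter (c - k) mod 26:
  I(8) - W(22) = (8-22) mod 26 = 12 = M
  Q(16) - M(12) = (16-12) mod 26 = 4 = E
  V(21) - D(3) = (21-3) mod 26 = 18 = S
  S(18) - A(0) = (18-0) mod 26 = 18 = S
  W(22) - W(22) = (22-22) mod 26 = 0 = A
  S(18) - M(12) = (18-12) mod 26 = 6 = G
  H(7) - D(3) = (7-3) mod 26 = 4 = E
Plaintext: MESSAGE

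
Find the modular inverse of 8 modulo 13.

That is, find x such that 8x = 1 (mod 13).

Step 1: We need x such that 8 * x = 1 (mod 13).
Step 2: Using the extended Euclidean algorithm or trial:
  8 * 5 = 40 = 3 * 13 + 1.
Step 3: Since 40 mod 13 = 1, the inverse is x = 5.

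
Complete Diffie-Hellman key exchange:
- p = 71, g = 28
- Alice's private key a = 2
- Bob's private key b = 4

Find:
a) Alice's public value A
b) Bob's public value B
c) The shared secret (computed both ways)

Step 1: A = g^a mod p = 28^2 mod 71 = 3.
Step 2: B = g^b mod p = 28^4 mod 71 = 9.
Step 3: Alice computes s = B^a mod p = 9^2 mod 71 = 10.
Step 4: Bob computes s = A^b mod p = 3^4 mod 71 = 10.
Both sides agree: shared secret = 10.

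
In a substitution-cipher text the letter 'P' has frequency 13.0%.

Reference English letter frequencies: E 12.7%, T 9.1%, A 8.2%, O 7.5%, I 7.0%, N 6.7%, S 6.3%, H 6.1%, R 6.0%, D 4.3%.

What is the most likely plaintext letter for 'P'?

Step 1: The observed frequency is 13.0%.
Step 2: Compare with English frequencies:
  E: 12.7% (difference: 0.3%) <-- closest
  T: 9.1% (difference: 3.9%)
  A: 8.2% (difference: 4.8%)
  O: 7.5% (difference: 5.5%)
  I: 7.0% (difference: 6.0%)
  N: 6.7% (difference: 6.3%)
  S: 6.3% (difference: 6.7%)
  H: 6.1% (difference: 6.9%)
  R: 6.0% (difference: 7.0%)
  D: 4.3% (difference: 8.7%)
Step 3: 'P' most likely represents 'E' (frequency 12.7%).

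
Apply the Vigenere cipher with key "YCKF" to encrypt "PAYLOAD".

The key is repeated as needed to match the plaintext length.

Step 1: Repeat key to match plaintext length:
  Plaintext: PAYLOAD
  Key:       YCKFYCK
Step 2: Encrypt each letter:
  P(15) + Y(24) = (15+24) mod 26 = 13 = N
  A(0) + C(2) = (0+2) mod 26 = 2 = C
  Y(24) + K(10) = (24+10) mod 26 = 8 = I
  L(11) + F(5) = (11+5) mod 26 = 16 = Q
  O(14) + Y(24) = (14+24) mod 26 = 12 = M
  A(0) + C(2) = (0+2) mod 26 = 2 = C
  D(3) + K(10) = (3+10) mod 26 = 13 = N
Ciphertext: NCIQMCN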